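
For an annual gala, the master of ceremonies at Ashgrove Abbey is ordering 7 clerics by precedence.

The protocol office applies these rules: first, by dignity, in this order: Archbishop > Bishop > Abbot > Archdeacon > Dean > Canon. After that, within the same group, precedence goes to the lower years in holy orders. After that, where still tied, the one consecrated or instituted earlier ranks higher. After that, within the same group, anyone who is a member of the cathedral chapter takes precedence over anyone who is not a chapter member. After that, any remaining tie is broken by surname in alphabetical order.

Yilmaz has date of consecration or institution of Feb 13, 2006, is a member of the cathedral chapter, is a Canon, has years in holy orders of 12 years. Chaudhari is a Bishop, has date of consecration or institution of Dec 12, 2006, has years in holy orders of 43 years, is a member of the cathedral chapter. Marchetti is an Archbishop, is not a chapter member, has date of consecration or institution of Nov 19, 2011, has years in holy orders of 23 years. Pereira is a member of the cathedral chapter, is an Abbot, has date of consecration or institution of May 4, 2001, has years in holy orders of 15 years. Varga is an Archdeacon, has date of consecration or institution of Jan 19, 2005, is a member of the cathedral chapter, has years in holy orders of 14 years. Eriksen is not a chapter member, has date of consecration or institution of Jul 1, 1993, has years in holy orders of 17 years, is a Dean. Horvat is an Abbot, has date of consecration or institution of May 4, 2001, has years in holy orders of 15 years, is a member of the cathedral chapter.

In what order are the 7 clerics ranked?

Marchetti, Chaudhari, Horvat, Pereira, Varga, Eriksen, Yilmaz

By dignity: Marchetti (Archbishop); then Chaudhari (Bishop); then Horvat and Pereira (Abbot); then Varga (Archdeacon); then Eriksen (Dean); then Yilmaz (Canon).
Horvat and Pereira both have years in holy orders 15 years, so the next rule applies.
Horvat and Pereira both have date of consecration or institution May 4, 2001, so the next rule applies.
Horvat and Pereira are each a member of the cathedral chapter, so the next rule applies.
Among Horvat and Pereira, alphabetically by surname: Horvat before Pereira.
Full order: Marchetti, Chaudhari, Horvat, Pereira, Varga, Eriksen, Yilmaz.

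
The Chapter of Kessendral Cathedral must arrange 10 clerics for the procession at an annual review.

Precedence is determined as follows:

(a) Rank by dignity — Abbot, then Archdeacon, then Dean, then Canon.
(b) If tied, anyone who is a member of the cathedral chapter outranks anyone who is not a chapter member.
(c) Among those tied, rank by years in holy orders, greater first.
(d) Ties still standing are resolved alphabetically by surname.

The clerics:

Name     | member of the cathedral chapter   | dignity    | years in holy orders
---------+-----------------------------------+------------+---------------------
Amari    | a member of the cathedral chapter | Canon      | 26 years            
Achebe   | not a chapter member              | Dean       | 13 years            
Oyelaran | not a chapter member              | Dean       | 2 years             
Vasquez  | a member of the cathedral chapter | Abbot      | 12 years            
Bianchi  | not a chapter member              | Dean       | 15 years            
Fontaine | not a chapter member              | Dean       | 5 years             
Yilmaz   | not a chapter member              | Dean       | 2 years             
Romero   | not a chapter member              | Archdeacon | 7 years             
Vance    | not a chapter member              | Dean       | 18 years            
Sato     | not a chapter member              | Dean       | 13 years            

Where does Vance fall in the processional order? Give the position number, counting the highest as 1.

3

By dignity: Vasquez (Abbot); then Romero (Archdeacon); then Vance, Bianchi, Achebe, Sato, Fontaine, Oyelaran and Yilmaz (Dean); then Amari (Canon).
Vance, Bianchi, Achebe, Sato, Fontaine, Oyelaran and Yilmaz are each not a chapter member, so the next rule applies.
Among Vance, Bianchi, Achebe, Sato, Fontaine, Oyelaran and Yilmaz, by years in holy orders (higher first): Vance (18 years) before Bianchi (15 years) before Achebe and Sato (13 years) before Fontaine (5 years) before Oyelaran and Yilmaz (2 years).
Among Achebe and Sato, alphabetically by surname: Achebe before Sato.
Among Oyelaran and Yilmaz, alphabetically by surname: Oyelaran before Yilmaz.
Order: Vasquez, Romero, Vance, Bianchi, Achebe, Sato, Fontaine, Oyelaran, Yilmaz, Amari. So position 3.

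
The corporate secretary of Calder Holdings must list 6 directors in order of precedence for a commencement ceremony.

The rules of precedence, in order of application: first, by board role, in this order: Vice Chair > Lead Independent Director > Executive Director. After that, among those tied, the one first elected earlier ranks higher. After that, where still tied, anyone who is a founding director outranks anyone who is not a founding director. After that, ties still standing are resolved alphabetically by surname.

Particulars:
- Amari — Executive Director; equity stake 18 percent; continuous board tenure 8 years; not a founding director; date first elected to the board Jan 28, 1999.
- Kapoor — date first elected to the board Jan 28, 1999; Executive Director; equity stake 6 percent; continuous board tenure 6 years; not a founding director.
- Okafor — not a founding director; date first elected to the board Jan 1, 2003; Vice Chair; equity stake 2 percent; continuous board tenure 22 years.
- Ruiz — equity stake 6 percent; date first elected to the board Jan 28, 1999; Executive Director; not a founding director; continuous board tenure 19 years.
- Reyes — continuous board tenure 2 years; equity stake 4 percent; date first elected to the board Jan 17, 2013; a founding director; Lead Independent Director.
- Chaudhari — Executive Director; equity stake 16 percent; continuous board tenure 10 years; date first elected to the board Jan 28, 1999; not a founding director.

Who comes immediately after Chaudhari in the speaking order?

Kapoor

By board role: Okafor (Vice Chair); then Reyes (Lead Independent Director); then Amari, Chaudhari, Kapoor and Ruiz (Executive Director).
Amari, Chaudhari, Kapoor and Ruiz all have date first elected to the board Jan 28, 1999, so the next rule applies.
Amari, Chaudhari, Kapoor and Ruiz are each not a founding director, so the next rule applies.
Among Amari, Chaudhari, Kapoor and Ruiz, alphabetically by surname: Amari before Chaudhari before Kapoor before Ruiz.
Order: Okafor, Reyes, Amari, Chaudhari, Kapoor, Ruiz.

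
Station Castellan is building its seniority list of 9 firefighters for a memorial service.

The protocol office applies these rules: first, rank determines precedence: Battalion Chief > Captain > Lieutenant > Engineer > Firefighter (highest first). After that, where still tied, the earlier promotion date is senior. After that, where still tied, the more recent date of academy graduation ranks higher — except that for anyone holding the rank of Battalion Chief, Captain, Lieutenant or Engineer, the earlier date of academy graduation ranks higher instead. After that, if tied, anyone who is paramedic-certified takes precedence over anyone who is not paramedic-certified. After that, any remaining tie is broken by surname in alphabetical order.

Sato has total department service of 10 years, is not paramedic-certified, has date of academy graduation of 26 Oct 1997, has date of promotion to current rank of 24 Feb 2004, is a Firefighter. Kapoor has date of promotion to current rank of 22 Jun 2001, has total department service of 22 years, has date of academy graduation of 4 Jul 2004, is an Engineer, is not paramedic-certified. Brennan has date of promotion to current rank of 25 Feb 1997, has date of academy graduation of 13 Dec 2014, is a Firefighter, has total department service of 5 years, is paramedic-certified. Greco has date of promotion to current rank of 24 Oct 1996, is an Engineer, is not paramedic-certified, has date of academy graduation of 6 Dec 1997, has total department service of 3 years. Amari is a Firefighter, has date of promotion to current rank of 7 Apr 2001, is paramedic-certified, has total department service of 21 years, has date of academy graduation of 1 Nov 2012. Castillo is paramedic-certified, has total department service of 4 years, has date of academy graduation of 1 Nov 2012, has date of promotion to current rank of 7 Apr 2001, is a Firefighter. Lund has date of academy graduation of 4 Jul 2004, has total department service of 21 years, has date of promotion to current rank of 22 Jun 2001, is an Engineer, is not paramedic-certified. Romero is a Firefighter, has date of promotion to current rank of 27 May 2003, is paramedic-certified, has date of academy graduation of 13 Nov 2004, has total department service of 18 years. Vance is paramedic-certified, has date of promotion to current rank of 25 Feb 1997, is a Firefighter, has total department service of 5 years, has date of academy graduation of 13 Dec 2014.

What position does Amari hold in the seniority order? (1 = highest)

By rank: Greco, Kapoor and Lund (Engineer); then Brennan, Vance, Amari, Castillo, Romero and Sato (Firefighter).
Among Greco, Kapoor and Lund, by date of promotion to current rank (earlier first): Greco (24 Oct 1996) before Kapoor and Lund (22 Jun 2001).
Kapoor and Lund both have date of academy graduation 4 Jul 2004, so the next rule applies.
Kapoor and Lund are each not paramedic-certified, so the next rule applies.
Among Kapoor and Lund, alphabetically by surname: Kapoor before Lund.
Among Brennan, Vance, Amari, Castillo, Romero and Sato, by date of promotion to current rank (earlier first): Brennan and Vance (25 Feb 1997) before Amari and Castillo (7 Apr 2001) before Romero (27 May 2003) before Sato (24 Feb 2004).
Brennan and Vance both have date of academy graduation 13 Dec 2014, so the next rule applies.
Brennan and Vance are each paramedic-certified, so the next rule applies.
Among Brennan and Vance, alphabetically by surname: Brennan before Vance.
Amari and Castillo both have date of academy graduation 1 Nov 2012, so the next rule applies.
Amari and Castillo are each paramedic-certified, so the next rule applies.
Among Amari and Castillo, alphabetically by surname: Amari before Castillo.
Order: Greco, Kapoor, Lund, Brennan, Vance, Amari, Castillo, Romero, Sato. So position 6.

6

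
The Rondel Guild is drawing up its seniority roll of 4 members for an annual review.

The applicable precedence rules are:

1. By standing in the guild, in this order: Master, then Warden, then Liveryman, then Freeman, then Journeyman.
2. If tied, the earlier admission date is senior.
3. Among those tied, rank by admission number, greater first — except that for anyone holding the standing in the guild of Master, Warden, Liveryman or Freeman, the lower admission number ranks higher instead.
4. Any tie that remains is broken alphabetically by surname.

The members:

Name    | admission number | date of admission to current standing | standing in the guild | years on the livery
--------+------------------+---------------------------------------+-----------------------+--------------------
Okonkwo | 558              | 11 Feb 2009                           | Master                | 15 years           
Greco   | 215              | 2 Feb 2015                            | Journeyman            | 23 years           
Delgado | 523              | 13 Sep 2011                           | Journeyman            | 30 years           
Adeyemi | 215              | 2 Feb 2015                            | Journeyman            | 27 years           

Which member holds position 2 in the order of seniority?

By standing in the guild: Okonkwo (Master); then Delgado, Adeyemi and Greco (Journeyman).
Among Delgado, Adeyemi and Greco, by date of admission to current standing (earlier first): Delgado (13 Sep 2011) before Adeyemi and Greco (2 Feb 2015).
Adeyemi and Greco both have admission number 215, so the next rule applies.
Among Adeyemi and Greco, alphabetically by surname: Adeyemi before Greco.
Order: Okonkwo, Delgado, Adeyemi, Greco.

Delgado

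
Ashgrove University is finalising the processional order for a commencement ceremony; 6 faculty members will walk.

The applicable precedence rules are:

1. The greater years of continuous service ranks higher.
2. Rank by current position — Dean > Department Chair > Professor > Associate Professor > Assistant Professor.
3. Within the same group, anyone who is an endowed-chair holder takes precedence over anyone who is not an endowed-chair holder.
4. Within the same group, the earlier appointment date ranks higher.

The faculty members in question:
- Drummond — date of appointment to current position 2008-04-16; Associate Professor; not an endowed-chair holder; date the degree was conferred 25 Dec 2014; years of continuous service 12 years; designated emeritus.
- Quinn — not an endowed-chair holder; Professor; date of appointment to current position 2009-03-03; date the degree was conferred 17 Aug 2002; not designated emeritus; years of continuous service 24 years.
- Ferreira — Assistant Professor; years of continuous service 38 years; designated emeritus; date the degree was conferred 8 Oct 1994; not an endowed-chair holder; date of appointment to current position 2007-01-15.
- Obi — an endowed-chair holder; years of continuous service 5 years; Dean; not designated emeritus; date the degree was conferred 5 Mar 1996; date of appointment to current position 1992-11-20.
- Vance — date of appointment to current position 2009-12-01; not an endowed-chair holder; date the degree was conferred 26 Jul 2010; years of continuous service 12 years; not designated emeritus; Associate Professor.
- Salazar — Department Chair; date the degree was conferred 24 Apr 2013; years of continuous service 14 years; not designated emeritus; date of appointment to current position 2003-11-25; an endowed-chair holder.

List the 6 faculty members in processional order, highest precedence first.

Ferreira, Quinn, Salazar, Drummond, Vance, Obi

By years of continuous service (higher first): Ferreira (38 years); then Quinn (24 years); then Salazar (14 years); then Drummond and Vance (both 12 years); then Obi (5 years).
Drummond and Vance are each Associate Professor, so the next rule applies.
Drummond and Vance are each not an endowed-chair holder, so the next rule applies.
Among Drummond and Vance, by date of appointment to current position (earlier first): Drummond (2008-04-16) before Vance (2009-12-01).
Full order: Ferreira, Quinn, Salazar, Drummond, Vance, Obi.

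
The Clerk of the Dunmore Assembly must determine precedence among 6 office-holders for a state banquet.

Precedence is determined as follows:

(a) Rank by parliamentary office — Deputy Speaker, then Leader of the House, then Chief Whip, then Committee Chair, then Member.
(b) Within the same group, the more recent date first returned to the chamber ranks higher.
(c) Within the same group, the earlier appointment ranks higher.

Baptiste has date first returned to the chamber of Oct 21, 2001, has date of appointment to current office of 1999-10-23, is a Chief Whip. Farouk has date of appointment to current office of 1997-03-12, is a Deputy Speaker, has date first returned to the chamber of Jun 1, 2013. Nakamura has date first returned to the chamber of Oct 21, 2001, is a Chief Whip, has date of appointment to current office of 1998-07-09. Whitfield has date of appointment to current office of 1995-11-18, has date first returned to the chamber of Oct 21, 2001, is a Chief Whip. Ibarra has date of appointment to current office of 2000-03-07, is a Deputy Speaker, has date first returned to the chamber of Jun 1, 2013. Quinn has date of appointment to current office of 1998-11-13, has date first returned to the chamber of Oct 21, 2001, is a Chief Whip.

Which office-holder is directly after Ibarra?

Whitfield

By parliamentary office: Farouk and Ibarra (Deputy Speaker); then Whitfield, Nakamura, Quinn and Baptiste (Chief Whip).
Farouk and Ibarra both have date first returned to the chamber Jun 1, 2013, so the next rule applies.
Among Farouk and Ibarra, by date of appointment to current office (earlier first): Farouk (1997-03-12) before Ibarra (2000-03-07).
Whitfield, Nakamura, Quinn and Baptiste all have date first returned to the chamber Oct 21, 2001, so the next rule applies.
Among Whitfield, Nakamura, Quinn and Baptiste, by date of appointment to current office (earlier first): Whitfield (1995-11-18) before Nakamura (1998-07-09) before Quinn (1998-11-13) before Baptiste (1999-10-23).
Order: Farouk, Ibarra, Whitfield, Nakamura, Quinn, Baptiste.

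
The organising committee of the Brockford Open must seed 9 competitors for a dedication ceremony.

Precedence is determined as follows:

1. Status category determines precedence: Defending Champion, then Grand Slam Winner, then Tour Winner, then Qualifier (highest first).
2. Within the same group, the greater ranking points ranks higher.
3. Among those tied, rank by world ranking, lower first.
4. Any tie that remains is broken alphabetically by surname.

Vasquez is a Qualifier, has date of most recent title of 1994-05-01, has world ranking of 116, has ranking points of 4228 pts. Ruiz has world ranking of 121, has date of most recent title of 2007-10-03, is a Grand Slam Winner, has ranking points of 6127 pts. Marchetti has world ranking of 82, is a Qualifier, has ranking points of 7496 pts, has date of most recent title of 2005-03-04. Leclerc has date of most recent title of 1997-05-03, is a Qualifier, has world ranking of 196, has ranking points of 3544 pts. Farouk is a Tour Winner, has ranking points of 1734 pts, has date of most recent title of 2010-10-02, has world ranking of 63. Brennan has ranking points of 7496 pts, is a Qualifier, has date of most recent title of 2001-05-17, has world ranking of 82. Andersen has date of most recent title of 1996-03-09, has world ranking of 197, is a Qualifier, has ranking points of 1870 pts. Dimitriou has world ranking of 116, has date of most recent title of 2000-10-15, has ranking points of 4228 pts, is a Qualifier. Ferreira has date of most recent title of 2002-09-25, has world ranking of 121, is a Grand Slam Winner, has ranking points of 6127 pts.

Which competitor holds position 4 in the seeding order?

By status category: Ferreira and Ruiz (Grand Slam Winner); then Farouk (Tour Winner); then Brennan, Marchetti, Dimitriou, Vasquez, Leclerc and Andersen (Qualifier).
Ferreira and Ruiz both have ranking points 6127 pts, so the next rule applies.
Ferreira and Ruiz both have world ranking 121, so the next rule applies.
Among Ferreira and Ruiz, alphabetically by surname: Ferreira before Ruiz.
Among Brennan, Marchetti, Dimitriou, Vasquez, Leclerc and Andersen, by ranking points (higher first): Brennan and Marchetti (7496 pts) before Dimitriou and Vasquez (4228 pts) before Leclerc (3544 pts) before Andersen (1870 pts).
Brennan and Marchetti both have world ranking 82, so the next rule applies.
Among Brennan and Marchetti, alphabetically by surname: Brennan before Marchetti.
Dimitriou and Vasquez both have world ranking 116, so the next rule applies.
Among Dimitriou and Vasquez, alphabetically by surname: Dimitriou before Vasquez.
Order: Ferreira, Ruiz, Farouk, Brennan, Marchetti, Dimitriou, Vasquez, Leclerc, Andersen.

Brennan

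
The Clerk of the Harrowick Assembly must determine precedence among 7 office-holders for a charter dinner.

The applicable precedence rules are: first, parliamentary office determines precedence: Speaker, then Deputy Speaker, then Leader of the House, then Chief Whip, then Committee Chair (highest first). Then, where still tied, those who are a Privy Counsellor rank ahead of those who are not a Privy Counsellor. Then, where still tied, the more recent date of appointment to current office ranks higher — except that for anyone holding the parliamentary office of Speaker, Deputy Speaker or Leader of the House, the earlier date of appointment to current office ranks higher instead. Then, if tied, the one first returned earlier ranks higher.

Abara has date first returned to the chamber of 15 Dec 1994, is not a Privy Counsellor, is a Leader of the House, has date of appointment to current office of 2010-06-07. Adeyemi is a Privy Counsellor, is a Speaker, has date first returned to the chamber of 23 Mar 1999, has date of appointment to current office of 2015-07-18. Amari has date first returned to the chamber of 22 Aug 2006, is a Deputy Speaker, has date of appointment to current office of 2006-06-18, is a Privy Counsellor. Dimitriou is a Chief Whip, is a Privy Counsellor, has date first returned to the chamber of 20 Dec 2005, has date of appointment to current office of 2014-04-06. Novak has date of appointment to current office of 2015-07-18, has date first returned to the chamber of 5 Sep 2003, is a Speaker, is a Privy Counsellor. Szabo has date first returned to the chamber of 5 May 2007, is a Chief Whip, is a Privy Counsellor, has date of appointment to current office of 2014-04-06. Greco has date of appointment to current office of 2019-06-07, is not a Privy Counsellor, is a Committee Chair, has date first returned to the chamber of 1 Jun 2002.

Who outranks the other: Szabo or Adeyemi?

By parliamentary office: Adeyemi and Novak (Speaker); then Amari (Deputy Speaker); then Abara (Leader of the House); then Dimitriou and Szabo (Chief Whip); then Greco (Committee Chair).
Adeyemi and Novak are each a Privy Counsellor, so the next rule applies.
Adeyemi and Novak both have date of appointment to current office 2015-07-18, so the next rule applies.
Among Adeyemi and Novak, by date first returned to the chamber (earlier first): Adeyemi (23 Mar 1999) before Novak (5 Sep 2003).
Dimitriou and Szabo are each a Privy Counsellor, so the next rule applies.
Dimitriou and Szabo both have date of appointment to current office 2014-04-06, so the next rule applies.
Among Dimitriou and Szabo, by date first returned to the chamber (earlier first): Dimitriou (20 Dec 2005) before Szabo (5 May 2007).
So Adeyemi takes precedence.

Adeyemi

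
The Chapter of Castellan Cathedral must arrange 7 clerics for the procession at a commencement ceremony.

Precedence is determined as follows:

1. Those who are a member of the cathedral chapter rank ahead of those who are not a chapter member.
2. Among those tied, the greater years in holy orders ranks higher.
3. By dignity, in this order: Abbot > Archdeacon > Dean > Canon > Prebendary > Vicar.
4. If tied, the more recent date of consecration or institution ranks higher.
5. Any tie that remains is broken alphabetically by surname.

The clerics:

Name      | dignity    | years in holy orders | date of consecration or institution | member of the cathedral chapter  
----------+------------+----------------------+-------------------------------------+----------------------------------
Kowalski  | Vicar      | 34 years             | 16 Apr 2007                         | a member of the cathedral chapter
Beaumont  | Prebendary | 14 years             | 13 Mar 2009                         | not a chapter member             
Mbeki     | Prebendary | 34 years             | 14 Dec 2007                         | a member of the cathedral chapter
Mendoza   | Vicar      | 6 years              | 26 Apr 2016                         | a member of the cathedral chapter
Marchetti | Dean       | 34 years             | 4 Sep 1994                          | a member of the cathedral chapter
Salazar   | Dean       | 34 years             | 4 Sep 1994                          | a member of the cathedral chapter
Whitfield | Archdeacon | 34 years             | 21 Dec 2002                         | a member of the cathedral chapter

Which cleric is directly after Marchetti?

Salazar

By the first rule: Whitfield, Marchetti, Salazar, Mbeki, Kowalski and Mendoza (each a member of the cathedral chapter); then Beaumont (not a chapter member).
Among Whitfield, Marchetti, Salazar, Mbeki, Kowalski and Mendoza, by years in holy orders (higher first): Whitfield, Marchetti, Salazar, Mbeki and Kowalski (34 years) before Mendoza (6 years).
Among Whitfield, Marchetti, Salazar, Mbeki and Kowalski, by dignity: Whitfield (Archdeacon) before Marchetti and Salazar (Dean) before Mbeki (Prebendary) before Kowalski (Vicar).
Marchetti and Salazar both have date of consecration or institution 4 Sep 1994, so the next rule applies.
Among Marchetti and Salazar, alphabetically by surname: Marchetti before Salazar.
Order: Whitfield, Marchetti, Salazar, Mbeki, Kowalski, Mendoza, Beaumont.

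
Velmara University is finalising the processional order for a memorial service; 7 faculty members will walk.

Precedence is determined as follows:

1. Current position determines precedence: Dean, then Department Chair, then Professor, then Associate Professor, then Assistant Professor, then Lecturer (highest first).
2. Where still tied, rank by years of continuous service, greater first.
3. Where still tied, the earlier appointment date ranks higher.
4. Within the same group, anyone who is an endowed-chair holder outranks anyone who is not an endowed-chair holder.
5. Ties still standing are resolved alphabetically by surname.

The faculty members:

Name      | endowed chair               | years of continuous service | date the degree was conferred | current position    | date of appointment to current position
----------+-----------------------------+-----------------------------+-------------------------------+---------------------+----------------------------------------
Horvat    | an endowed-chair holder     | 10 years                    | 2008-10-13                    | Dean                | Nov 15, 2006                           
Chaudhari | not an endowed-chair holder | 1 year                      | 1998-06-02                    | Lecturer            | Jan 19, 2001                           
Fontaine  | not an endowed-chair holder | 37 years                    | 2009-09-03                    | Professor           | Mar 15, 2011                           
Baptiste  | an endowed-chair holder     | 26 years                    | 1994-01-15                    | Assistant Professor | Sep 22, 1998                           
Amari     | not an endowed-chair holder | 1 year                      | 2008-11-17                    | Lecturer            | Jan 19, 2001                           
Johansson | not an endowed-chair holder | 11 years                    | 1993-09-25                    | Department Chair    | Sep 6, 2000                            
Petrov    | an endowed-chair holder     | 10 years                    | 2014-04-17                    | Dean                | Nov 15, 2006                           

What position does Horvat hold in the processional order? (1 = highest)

1

By current position: Horvat and Petrov (Dean); then Johansson (Department Chair); then Fontaine (Professor); then Baptiste (Assistant Professor); then Amari and Chaudhari (Lecturer).
Horvat and Petrov both have years of continuous service 10 years, so the next rule applies.
Horvat and Petrov both have date of appointment to current position Nov 15, 2006, so the next rule applies.
Horvat and Petrov are each an endowed-chair holder, so the next rule applies.
Among Horvat and Petrov, alphabetically by surname: Horvat before Petrov.
Amari and Chaudhari both have years of continuous service 1 year, so the next rule applies.
Amari and Chaudhari both have date of appointment to current position Jan 19, 2001, so the next rule applies.
Amari and Chaudhari are each not an endowed-chair holder, so the next rule applies.
Among Amari and Chaudhari, alphabetically by surname: Amari before Chaudhari.
Order: Horvat, Petrov, Johansson, Fontaine, Baptiste, Amari, Chaudhari. So position 1.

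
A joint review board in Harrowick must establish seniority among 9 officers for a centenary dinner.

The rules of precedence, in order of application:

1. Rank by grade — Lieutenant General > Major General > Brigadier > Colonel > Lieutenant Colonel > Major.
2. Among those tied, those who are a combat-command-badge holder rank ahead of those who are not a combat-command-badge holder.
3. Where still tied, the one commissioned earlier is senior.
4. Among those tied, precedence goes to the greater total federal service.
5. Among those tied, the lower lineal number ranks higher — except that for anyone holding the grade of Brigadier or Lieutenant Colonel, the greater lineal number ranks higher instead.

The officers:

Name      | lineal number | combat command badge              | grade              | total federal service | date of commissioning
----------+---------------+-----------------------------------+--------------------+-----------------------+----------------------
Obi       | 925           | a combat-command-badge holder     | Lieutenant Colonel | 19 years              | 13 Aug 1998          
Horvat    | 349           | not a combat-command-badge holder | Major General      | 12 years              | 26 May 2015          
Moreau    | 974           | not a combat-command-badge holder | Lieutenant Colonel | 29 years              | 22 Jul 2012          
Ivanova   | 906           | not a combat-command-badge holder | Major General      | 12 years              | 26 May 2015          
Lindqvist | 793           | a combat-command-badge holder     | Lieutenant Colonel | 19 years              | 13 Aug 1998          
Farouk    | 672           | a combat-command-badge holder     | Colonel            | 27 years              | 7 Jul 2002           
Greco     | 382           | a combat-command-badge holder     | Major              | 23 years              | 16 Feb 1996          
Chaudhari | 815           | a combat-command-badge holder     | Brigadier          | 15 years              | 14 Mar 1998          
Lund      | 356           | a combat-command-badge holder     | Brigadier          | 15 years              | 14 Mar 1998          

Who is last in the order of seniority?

Greco

By grade: Horvat and Ivanova (Major General); then Chaudhari and Lund (Brigadier); then Farouk (Colonel); then Obi, Lindqvist and Moreau (Lieutenant Colonel); then Greco (Major).
Horvat and Ivanova are each not a combat-command-badge holder, so the next rule applies.
Horvat and Ivanova both have date of commissioning 26 May 2015, so the next rule applies.
Horvat and Ivanova both have total federal service 12 years, so the next rule applies.
Among Horvat and Ivanova, by lineal number (lower first): Horvat (349) before Ivanova (906).
Chaudhari and Lund are each a combat-command-badge holder, so the next rule applies.
Chaudhari and Lund both have date of commissioning 14 Mar 1998, so the next rule applies.
Chaudhari and Lund both have total federal service 15 years, so the next rule applies.
Among Chaudhari and Lund, by lineal number (higher first) (reversed rule for this group): Chaudhari (815) before Lund (356).
Among Obi, Lindqvist and Moreau, a combat-command-badge holder before not a combat-command-badge holder: Obi and Lindqvist (a combat-command-badge holder) before Moreau (not a combat-command-badge holder).
Obi and Lindqvist both have date of commissioning 13 Aug 1998, so the next rule applies.
Obi and Lindqvist both have total federal service 19 years, so the next rule applies.
Among Obi and Lindqvist, by lineal number (higher first) (reversed rule for this group): Obi (925) before Lindqvist (793).
Order: Horvat, Ivanova, Chaudhari, Lund, Farouk, Obi, Lindqvist, Moreau, Greco.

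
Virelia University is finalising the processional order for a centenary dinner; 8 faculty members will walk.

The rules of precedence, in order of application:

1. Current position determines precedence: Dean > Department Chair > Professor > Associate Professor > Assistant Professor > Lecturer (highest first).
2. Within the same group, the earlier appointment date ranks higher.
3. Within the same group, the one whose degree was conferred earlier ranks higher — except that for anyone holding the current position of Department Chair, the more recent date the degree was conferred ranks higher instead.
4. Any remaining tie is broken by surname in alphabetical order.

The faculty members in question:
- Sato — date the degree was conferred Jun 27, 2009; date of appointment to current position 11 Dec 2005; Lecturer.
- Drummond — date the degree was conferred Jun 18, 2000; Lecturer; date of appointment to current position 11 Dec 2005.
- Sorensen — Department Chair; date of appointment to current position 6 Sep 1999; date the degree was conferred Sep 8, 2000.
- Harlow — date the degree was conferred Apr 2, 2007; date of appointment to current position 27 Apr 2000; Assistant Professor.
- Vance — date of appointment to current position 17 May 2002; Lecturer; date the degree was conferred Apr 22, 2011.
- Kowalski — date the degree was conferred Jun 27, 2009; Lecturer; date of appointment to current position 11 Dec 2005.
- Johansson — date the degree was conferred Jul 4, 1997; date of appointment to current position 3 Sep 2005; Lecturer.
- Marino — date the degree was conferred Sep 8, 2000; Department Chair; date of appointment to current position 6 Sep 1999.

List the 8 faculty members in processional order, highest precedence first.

Marino, Sorensen, Harlow, Vance, Johansson, Drummond, Kowalski, Sato

By current position: Marino and Sorensen (Department Chair); then Harlow (Assistant Professor); then Vance, Johansson, Drummond, Kowalski and Sato (Lecturer).
Marino and Sorensen both have date of appointment to current position 6 Sep 1999, so the next rule applies.
Marino and Sorensen both have date the degree was conferred Sep 8, 2000, so the next rule applies.
Among Marino and Sorensen, alphabetically by surname: Marino before Sorensen.
Among Vance, Johansson, Drummond, Kowalski and Sato, by date of appointment to current position (earlier first): Vance (17 May 2002) before Johansson (3 Sep 2005) before Drummond, Kowalski and Sato (11 Dec 2005).
Among Drummond, Kowalski and Sato, by date the degree was conferred (earlier first): Drummond (Jun 18, 2000) before Kowalski and Sato (Jun 27, 2009).
Among Kowalski and Sato, alphabetically by surname: Kowalski before Sato.
Full order: Marino, Sorensen, Harlow, Vance, Johansson, Drummond, Kowalski, Sato.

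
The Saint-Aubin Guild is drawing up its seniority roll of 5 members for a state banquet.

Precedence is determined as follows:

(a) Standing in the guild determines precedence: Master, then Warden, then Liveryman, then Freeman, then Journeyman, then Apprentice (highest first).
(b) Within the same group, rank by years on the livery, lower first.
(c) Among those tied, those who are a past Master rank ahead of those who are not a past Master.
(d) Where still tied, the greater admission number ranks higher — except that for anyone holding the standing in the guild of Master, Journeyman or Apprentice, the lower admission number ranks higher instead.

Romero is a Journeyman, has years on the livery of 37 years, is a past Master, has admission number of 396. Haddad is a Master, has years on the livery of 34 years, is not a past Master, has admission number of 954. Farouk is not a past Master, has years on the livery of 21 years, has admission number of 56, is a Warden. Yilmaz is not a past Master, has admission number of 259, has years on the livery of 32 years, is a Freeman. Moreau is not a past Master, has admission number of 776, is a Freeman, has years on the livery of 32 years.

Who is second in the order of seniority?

Farouk

By standing in the guild: Haddad (Master); then Farouk (Warden); then Moreau and Yilmaz (Freeman); then Romero (Journeyman).
Moreau and Yilmaz both have years on the livery 32 years, so the next rule applies.
Moreau and Yilmaz are each not a past Master, so the next rule applies.
Among Moreau and Yilmaz, by admission number (higher first): Moreau (776) before Yilmaz (259).
Order: Haddad, Farouk, Moreau, Yilmaz, Romero.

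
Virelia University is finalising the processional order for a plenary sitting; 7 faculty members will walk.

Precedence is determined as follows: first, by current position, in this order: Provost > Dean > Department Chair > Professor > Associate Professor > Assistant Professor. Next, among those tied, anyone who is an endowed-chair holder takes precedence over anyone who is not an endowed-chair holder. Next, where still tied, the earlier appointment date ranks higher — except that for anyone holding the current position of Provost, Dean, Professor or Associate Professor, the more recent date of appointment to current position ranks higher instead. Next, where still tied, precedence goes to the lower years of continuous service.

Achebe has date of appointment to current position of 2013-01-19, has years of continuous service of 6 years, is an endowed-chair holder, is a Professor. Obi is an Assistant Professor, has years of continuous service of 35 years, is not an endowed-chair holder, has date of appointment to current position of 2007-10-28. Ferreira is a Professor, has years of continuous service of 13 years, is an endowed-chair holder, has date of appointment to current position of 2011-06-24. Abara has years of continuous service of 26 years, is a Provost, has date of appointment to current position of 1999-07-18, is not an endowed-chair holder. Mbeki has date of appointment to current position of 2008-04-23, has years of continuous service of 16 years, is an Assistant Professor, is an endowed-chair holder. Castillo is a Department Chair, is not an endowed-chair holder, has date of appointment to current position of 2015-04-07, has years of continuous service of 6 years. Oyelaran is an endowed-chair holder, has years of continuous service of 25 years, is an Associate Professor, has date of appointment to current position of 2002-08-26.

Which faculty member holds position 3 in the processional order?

By current position: Abara (Provost); then Castillo (Department Chair); then Achebe and Ferreira (Professor); then Oyelaran (Associate Professor); then Mbeki and Obi (Assistant Professor).
Achebe and Ferreira are each an endowed-chair holder, so the next rule applies.
Among Achebe and Ferreira, by date of appointment to current position (later first) (reversed rule for this group): Achebe (2013-01-19) before Ferreira (2011-06-24).
Among Mbeki and Obi, an endowed-chair holder before not an endowed-chair holder: Mbeki (an endowed-chair holder) before Obi (not an endowed-chair holder).
Order: Abara, Castillo, Achebe, Ferreira, Oyelaran, Mbeki, Obi.

Achebe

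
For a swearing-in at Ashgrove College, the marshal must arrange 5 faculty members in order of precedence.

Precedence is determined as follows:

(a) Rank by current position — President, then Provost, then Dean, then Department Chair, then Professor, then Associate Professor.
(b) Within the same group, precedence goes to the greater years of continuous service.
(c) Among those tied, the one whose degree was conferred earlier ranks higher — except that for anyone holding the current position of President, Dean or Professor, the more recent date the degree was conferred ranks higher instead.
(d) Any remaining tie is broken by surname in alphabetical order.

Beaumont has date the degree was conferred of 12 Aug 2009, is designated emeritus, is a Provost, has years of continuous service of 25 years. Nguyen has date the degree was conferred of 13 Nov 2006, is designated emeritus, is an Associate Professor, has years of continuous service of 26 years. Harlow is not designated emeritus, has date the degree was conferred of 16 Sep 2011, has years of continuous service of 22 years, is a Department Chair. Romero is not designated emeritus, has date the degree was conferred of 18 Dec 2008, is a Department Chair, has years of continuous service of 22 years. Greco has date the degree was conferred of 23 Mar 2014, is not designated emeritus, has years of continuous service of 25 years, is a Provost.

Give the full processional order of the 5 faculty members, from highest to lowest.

Beaumont, Greco, Romero, Harlow, Nguyen

By current position: Beaumont and Greco (Provost); then Romero and Harlow (Department Chair); then Nguyen (Associate Professor).
Beaumont and Greco both have years of continuous service 25 years, so the next rule applies.
Among Beaumont and Greco, by date the degree was conferred (earlier first): Beaumont (12 Aug 2009) before Greco (23 Mar 2014).
Romero and Harlow both have years of continuous service 22 years, so the next rule applies.
Among Romero and Harlow, by date the degree was conferred (earlier first): Romero (18 Dec 2008) before Harlow (16 Sep 2011).
Full order: Beaumont, Greco, Romero, Harlow, Nguyen.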